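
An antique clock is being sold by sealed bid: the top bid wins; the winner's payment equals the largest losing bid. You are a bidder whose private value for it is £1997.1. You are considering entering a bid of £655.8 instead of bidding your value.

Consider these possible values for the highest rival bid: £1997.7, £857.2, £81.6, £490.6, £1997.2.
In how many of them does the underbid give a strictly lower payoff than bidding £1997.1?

1

The deviation hurts exactly when the highest competing bid lies strictly between £655.8 and £1997.1 — underbidding then forfeits a profitable win.
£1997.7: above both → same outcome either way.
£857.2: inside the interval → strictly worse (loss £1139.9).
£81.6: below both → same outcome either way.
£490.6: below both → same outcome either way.
£1997.2: above both → same outcome either way.
Count: 1.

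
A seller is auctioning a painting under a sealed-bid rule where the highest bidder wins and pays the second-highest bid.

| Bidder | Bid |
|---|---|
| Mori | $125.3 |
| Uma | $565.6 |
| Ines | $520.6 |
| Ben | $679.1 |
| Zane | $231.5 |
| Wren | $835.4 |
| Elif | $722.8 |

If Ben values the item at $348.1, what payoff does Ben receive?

$0

Highest bid: Wren at $835.4, so Wren wins.
Second-highest bid: Elif at $722.8 — that is the price the winner pays.
Ben did not win, so Ben pays nothing and receives nothing: payoff $0.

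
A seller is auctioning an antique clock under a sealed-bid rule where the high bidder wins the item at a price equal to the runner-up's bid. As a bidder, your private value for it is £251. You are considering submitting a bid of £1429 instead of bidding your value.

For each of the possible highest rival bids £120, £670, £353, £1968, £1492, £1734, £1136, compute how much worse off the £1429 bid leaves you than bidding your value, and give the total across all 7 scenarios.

£1406

The deviation costs you only when the competing bid falls strictly between £251 and £1429; elsewhere both bids give the same outcome.
£120: outcomes coincide → loss £0.
£670: truthful payoff £0, deviation payoff −£419 → loss £419.
£353: truthful payoff £0, deviation payoff −£102 → loss £102.
£1968: outcomes coincide → loss £0.
£1492: outcomes coincide → loss £0.
£1734: outcomes coincide → loss £0.
£1136: truthful payoff £0, deviation payoff −£885 → loss £885.
Total loss = £419 + £102 + £885 = £1406.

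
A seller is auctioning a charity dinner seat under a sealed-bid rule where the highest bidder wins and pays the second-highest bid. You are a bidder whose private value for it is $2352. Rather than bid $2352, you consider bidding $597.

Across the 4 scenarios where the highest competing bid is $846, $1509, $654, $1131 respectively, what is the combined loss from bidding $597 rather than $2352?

$5268

The deviation costs you only when the competing bid falls strictly between $597 and $2352; elsewhere both bids give the same outcome.
$846: truthful payoff $1506, deviation payoff $0 → loss $1506.
$1509: truthful payoff $843, deviation payoff $0 → loss $843.
$654: truthful payoff $1698, deviation payoff $0 → loss $1698.
$1131: truthful payoff $1221, deviation payoff $0 → loss $1221.
Total loss = $1506 + $843 + $1698 + $1221 = $5268.
Because the price is fixed by the runner-up's bid, deviating from your value can only change a good outcome into a bad one — never the reverse.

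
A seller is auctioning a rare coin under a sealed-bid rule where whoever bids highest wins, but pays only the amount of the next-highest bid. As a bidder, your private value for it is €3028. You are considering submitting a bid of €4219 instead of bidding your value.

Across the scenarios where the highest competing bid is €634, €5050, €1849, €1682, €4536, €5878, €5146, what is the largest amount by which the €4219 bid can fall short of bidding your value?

€634: same outcome either way → loss €0.
€5050: same outcome either way → loss €0.
€1849: same outcome either way → loss €0.
€1682: same outcome either way → loss €0.
€4536: same outcome either way → loss €0.
€5878: same outcome either way → loss €0.
€5146: same outcome either way → loss €0.
Maximum loss: €0.

€0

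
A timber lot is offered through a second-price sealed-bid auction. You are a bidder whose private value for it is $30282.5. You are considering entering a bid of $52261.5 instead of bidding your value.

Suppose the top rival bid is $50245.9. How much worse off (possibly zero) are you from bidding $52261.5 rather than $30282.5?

$19963.4

Bidding your value $30282.5: you lose (since $30282.5 < $50245.9). Payoff $0.
Bidding $52261.5: you win and pay $50245.9. Payoff $30282.5 − $50245.9 = −$19963.4.
The competing bid $50245.9 lies between your value and your inflated bid, so overbidding wins an item priced above your value.
Loss from deviating = $0 − (−$19963.4) = $19963.4.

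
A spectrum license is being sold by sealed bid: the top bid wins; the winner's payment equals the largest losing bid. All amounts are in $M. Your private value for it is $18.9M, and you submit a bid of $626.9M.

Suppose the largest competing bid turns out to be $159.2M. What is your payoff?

−$140.3M

Your bid $626.9M exceeds the highest competing bid $159.2M, so you win.
In a second-price auction the winner pays the second-highest bid, $159.2M.
Payoff = value − price = $18.9M − $159.2M = −$140.3M.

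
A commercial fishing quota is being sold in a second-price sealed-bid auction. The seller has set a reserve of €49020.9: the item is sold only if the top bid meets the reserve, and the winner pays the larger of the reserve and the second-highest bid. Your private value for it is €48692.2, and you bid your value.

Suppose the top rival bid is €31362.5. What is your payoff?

Your bid €48692.2 is the highest bid but falls below the reserve €49020.9, so the item goes unsold. Payoff €0.

€0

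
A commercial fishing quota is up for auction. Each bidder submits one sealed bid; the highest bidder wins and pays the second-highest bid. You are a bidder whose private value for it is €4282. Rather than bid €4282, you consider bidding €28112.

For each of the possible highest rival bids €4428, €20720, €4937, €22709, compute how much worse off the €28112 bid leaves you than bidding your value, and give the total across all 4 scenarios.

The deviation costs you only when the competing bid falls strictly between €4282 and €28112; elsewhere both bids give the same outcome.
€4428: truthful payoff €0, deviation payoff −€146 → loss €146.
€20720: truthful payoff €0, deviation payoff −€16438 → loss €16438.
€4937: truthful payoff €0, deviation payoff −€655 → loss €655.
€22709: truthful payoff €0, deviation payoff −€18427 → loss €18427.
Total loss = €146 + €16438 + €655 + €18427 = €35666.
Truthful bidding weakly dominates here: raising your bid can only win items priced above your value, and lowering it can only forfeit items priced below.

€35666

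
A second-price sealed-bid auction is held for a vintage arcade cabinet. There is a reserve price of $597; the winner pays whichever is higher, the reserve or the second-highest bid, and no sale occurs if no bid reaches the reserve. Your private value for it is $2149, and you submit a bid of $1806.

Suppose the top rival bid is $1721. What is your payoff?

$428

Your bid $1806 is the highest and exceeds the reserve.
Price = max(second-highest bid, reserve) = max($1721, $597) = $1721.
Payoff = $2149 − $1721 = $428.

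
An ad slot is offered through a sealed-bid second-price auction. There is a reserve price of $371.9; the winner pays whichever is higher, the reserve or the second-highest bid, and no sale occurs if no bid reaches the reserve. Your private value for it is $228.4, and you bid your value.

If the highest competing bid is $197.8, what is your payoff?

Your bid $228.4 is the highest bid but falls below the reserve $371.9, so the item goes unsold. Payoff $0.

$0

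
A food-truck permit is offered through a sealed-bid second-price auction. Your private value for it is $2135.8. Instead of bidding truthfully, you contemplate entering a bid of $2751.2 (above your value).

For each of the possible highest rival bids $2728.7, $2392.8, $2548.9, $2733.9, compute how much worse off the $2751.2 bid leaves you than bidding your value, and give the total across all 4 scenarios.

The deviation costs you only when the competing bid falls strictly between $2135.8 and $2751.2; elsewhere both bids give the same outcome.
$2728.7: truthful payoff $0, deviation payoff −$592.9 → loss $592.9.
$2392.8: truthful payoff $0, deviation payoff −$257 → loss $257.
$2548.9: truthful payoff $0, deviation payoff −$413.1 → loss $413.1.
$2733.9: truthful payoff $0, deviation payoff −$598.1 → loss $598.1.
Total loss = $592.9 + $257 + $413.1 + $598.1 = $1861.1.

$1861.1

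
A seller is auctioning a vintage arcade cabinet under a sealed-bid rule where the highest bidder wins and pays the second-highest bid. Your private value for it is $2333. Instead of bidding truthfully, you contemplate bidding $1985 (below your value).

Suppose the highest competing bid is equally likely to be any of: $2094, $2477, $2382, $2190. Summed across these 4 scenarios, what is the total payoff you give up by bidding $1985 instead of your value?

The deviation costs you only when the competing bid falls strictly between $1985 and $2333; elsewhere both bids give the same outcome.
$2094: truthful payoff $239, deviation payoff $0 → loss $239.
$2477: outcomes coincide → loss $0.
$2382: outcomes coincide → loss $0.
$2190: truthful payoff $143, deviation payoff $0 → loss $143.
Total loss = $239 + $143 = $382.
Because the price is fixed by the runner-up's bid, deviating from your value can only change a good outcome into a bad one — never the reverse.

$382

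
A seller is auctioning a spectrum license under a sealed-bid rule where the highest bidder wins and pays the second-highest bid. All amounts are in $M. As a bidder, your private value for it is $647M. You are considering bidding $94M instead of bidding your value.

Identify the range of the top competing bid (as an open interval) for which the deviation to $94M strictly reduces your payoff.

($94M, $647M)

If the competing bid is below $94M, both bids win at the same price — no difference.
If it is above $647M, both bids lose — no difference.
If it lies strictly between $94M and $647M, bidding your value wins at a price below your value (positive payoff) while bidding $94M loses (payoff 0).
So the deviation strictly hurts on the open interval ($94M, $647M).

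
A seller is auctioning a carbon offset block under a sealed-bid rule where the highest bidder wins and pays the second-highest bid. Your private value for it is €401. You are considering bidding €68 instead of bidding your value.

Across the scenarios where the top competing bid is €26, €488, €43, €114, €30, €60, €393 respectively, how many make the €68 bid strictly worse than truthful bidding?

The deviation hurts exactly when the highest competing bid lies strictly between €68 and €401 — underbidding then forfeits a profitable win.
€26: below both → same outcome either way.
€488: above both → same outcome either way.
€43: below both → same outcome either way.
€114: inside the interval → strictly worse (loss €287).
€30: below both → same outcome either way.
€60: below both → same outcome either way.
€393: inside the interval → strictly worse (loss €8).
Count: 2.

2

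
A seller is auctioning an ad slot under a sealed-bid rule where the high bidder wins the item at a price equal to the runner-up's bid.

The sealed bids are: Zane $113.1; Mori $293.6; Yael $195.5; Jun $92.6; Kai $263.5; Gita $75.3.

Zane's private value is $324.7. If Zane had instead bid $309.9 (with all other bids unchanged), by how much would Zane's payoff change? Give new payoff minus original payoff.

The highest bid among the other bidders is $293.6; Zane's bid doesn't change that.
Original bid $113.1: Zane is not highest (top rival bid is $293.6); payoff $0.
Alternative bid $309.9: Zane is highest, pays the top rival bid $293.6; payoff $324.7 − $293.6 = $31.1.
Change in payoff = $31.1 − ($0) = $31.1.

$31.1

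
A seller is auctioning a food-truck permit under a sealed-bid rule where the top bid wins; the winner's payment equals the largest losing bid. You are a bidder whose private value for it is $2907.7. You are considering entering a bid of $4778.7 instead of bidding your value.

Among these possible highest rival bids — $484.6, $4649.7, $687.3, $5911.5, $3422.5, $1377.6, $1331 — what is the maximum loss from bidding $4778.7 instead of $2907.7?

$484.6: same outcome either way → loss $0.
$4649.7: truthful gives $0, deviation gives −$1742 → loss $1742.
$687.3: same outcome either way → loss $0.
$5911.5: same outcome either way → loss $0.
$3422.5: truthful gives $0, deviation gives −$514.8 → loss $514.8.
$1377.6: same outcome either way → loss $0.
$1331: same outcome either way → loss $0.
Maximum loss: $1742.

$1742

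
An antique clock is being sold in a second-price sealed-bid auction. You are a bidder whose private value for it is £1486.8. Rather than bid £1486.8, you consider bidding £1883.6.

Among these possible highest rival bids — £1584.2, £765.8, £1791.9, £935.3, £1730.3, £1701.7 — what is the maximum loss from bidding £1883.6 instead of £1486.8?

£305.1

£1584.2: truthful gives £0, deviation gives −£97.4 → loss £97.4.
£765.8: same outcome either way → loss £0.
£1791.9: truthful gives £0, deviation gives −£305.1 → loss £305.1.
£935.3: same outcome either way → loss £0.
£1730.3: truthful gives £0, deviation gives −£243.5 → loss £243.5.
£1701.7: truthful gives £0, deviation gives −£214.9 → loss £214.9.
Maximum loss: £305.1.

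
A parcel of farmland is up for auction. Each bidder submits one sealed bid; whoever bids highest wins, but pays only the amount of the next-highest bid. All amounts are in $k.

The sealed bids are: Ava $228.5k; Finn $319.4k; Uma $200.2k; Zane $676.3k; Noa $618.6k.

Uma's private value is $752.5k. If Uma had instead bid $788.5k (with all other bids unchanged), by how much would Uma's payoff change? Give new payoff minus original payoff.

The highest bid among the other bidders is $676.3k; Uma's bid doesn't change that.
Original bid $200.2k: Uma is not highest (top rival bid is $676.3k); payoff $0k.
Alternative bid $788.5k: Uma is highest, pays the top rival bid $676.3k; payoff $752.5k − $676.3k = $76.2k.
Change in payoff = $76.2k − ($0k) = $76.2k.

$76.2k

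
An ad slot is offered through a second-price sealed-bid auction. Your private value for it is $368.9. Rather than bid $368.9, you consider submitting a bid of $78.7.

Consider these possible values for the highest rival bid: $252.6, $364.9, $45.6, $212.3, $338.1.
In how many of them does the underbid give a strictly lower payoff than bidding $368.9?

The deviation hurts exactly when the highest competing bid lies strictly between $78.7 and $368.9 — underbidding then forfeits a profitable win.
$252.6: inside the interval → strictly worse (loss $116.3).
$364.9: inside the interval → strictly worse (loss $4).
$45.6: below both → same outcome either way.
$212.3: inside the interval → strictly worse (loss $156.6).
$338.1: inside the interval → strictly worse (loss $30.8).
Count: 4.

4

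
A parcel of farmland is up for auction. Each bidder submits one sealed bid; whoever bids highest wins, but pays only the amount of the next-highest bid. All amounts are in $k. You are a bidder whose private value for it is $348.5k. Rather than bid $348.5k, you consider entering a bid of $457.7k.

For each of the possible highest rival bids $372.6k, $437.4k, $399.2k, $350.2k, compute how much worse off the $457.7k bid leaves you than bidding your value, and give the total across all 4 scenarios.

The deviation costs you only when the competing bid falls strictly between $348.5k and $457.7k; elsewhere both bids give the same outcome.
$372.6k: truthful payoff $0k, deviation payoff −$24.1k → loss $24.1k.
$437.4k: truthful payoff $0k, deviation payoff −$88.9k → loss $88.9k.
$399.2k: truthful payoff $0k, deviation payoff −$50.7k → loss $50.7k.
$350.2k: truthful payoff $0k, deviation payoff −$1.7k → loss $1.7k.
Total loss = $24.1k + $88.9k + $50.7k + $1.7k = $165.4k.
In a second-price auction your bid sets only whether you win, not what you pay, so bidding your true value is weakly dominant.

$165.4k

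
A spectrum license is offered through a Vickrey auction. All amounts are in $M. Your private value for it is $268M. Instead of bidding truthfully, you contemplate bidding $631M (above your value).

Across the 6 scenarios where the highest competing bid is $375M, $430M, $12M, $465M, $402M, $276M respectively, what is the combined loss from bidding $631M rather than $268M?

$608M

The deviation costs you only when the competing bid falls strictly between $268M and $631M; elsewhere both bids give the same outcome.
$375M: truthful payoff $0M, deviation payoff −$107M → loss $107M.
$430M: truthful payoff $0M, deviation payoff −$162M → loss $162M.
$12M: outcomes coincide → loss $0M.
$465M: truthful payoff $0M, deviation payoff −$197M → loss $197M.
$402M: truthful payoff $0M, deviation payoff −$134M → loss $134M.
$276M: truthful payoff $0M, deviation payoff −$8M → loss $8M.
Total loss = $107M + $162M + $197M + $134M + $8M = $608M.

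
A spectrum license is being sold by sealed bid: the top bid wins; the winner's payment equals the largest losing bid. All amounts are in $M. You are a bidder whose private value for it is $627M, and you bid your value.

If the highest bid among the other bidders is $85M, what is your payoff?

Your bid $627M exceeds the highest competing bid $85M, so you win.
In a second-price auction the winner pays the second-highest bid, $85M.
Payoff = value − price = $627M − $85M = $542M.

$542M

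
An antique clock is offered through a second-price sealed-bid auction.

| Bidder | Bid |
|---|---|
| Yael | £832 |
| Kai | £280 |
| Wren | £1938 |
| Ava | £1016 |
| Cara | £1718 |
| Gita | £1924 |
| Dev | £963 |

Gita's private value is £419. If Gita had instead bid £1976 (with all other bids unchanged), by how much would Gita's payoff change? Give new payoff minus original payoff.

−£1519

The highest bid among the other bidders is £1938; Gita's bid doesn't change that.
Original bid £1924: Gita is not highest (top rival bid is £1938); payoff £0.
Alternative bid £1976: Gita is highest, pays the top rival bid £1938; payoff £419 − £1938 = −£1519.
Change in payoff = −£1519 − (£0) = −£1519.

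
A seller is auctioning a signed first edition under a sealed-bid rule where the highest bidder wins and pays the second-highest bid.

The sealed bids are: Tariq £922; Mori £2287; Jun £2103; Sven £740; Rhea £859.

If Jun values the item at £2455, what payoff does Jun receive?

Highest bid: Mori at £2287, so Mori wins.
Second-highest bid: Jun at £2103 — that is the price the winner pays.
Jun did not win, so Jun pays nothing and receives nothing: payoff £0.

£0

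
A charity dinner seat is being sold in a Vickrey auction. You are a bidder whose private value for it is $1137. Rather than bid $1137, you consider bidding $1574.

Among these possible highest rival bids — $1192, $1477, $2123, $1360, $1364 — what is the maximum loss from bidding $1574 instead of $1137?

$340

$1192: truthful gives $0, deviation gives −$55 → loss $55.
$1477: truthful gives $0, deviation gives −$340 → loss $340.
$2123: same outcome either way → loss $0.
$1360: truthful gives $0, deviation gives −$223 → loss $223.
$1364: truthful gives $0, deviation gives −$227 → loss $227.
Maximum loss: $340.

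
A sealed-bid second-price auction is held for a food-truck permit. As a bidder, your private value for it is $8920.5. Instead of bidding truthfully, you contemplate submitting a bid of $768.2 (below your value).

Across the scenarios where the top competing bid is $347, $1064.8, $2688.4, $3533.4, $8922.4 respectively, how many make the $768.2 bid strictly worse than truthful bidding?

The deviation hurts exactly when the highest competing bid lies strictly between $768.2 and $8920.5 — underbidding then forfeits a profitable win.
$347: below both → same outcome either way.
$1064.8: inside the interval → strictly worse (loss $7855.7).
$2688.4: inside the interval → strictly worse (loss $6232.1).
$3533.4: inside the interval → strictly worse (loss $5387.1).
$8922.4: above both → same outcome either way.
Count: 3.

3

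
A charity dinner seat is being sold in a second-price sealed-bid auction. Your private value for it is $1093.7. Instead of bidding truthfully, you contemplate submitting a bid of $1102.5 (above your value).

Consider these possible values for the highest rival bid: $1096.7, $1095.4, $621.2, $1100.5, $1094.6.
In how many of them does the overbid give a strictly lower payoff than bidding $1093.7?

4

The deviation hurts exactly when the highest competing bid lies strictly between $1093.7 and $1102.5 — overbidding then wins at a price above your value.
$1096.7: inside the interval → strictly worse (loss $3).
$1095.4: inside the interval → strictly worse (loss $1.7).
$621.2: below both → same outcome either way.
$1100.5: inside the interval → strictly worse (loss $6.8).
$1094.6: inside the interval → strictly worse (loss $0.9).
Count: 4.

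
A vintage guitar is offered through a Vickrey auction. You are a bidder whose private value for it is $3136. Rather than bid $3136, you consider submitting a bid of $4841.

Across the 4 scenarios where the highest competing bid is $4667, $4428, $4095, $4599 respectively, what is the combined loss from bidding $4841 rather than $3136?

The deviation costs you only when the competing bid falls strictly between $3136 and $4841; elsewhere both bids give the same outcome.
$4667: truthful payoff $0, deviation payoff −$1531 → loss $1531.
$4428: truthful payoff $0, deviation payoff −$1292 → loss $1292.
$4095: truthful payoff $0, deviation payoff −$959 → loss $959.
$4599: truthful payoff $0, deviation payoff −$1463 → loss $1463.
Total loss = $1531 + $1292 + $959 + $1463 = $5245.
In a second-price auction your bid sets only whether you win, not what you pay, so bidding your true value is weakly dominant.

$5245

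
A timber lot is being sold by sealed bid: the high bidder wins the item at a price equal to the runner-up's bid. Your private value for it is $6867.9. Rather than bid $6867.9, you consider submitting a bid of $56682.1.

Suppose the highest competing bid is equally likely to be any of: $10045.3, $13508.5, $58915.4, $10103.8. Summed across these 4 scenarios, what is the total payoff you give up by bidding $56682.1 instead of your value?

$13053.9

The deviation costs you only when the competing bid falls strictly between $6867.9 and $56682.1; elsewhere both bids give the same outcome.
$10045.3: truthful payoff $0, deviation payoff −$3177.4 → loss $3177.4.
$13508.5: truthful payoff $0, deviation payoff −$6640.6 → loss $6640.6.
$58915.4: outcomes coincide → loss $0.
$10103.8: truthful payoff $0, deviation payoff −$3235.9 → loss $3235.9.
Total loss = $3177.4 + $6640.6 + $3235.9 = $13053.9.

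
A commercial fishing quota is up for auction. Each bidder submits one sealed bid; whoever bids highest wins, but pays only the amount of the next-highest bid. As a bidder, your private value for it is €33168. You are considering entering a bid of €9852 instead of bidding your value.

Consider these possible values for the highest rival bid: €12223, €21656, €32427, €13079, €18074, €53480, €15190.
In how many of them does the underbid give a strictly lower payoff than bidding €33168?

The deviation hurts exactly when the highest competing bid lies strictly between €9852 and €33168 — underbidding then forfeits a profitable win.
€12223: inside the interval → strictly worse (loss €20945).
€21656: inside the interval → strictly worse (loss €11512).
€32427: inside the interval → strictly worse (loss €741).
€13079: inside the interval → strictly worse (loss €20089).
€18074: inside the interval → strictly worse (loss €15094).
€53480: above both → same outcome either way.
€15190: inside the interval → strictly worse (loss €17978).
Count: 6.

6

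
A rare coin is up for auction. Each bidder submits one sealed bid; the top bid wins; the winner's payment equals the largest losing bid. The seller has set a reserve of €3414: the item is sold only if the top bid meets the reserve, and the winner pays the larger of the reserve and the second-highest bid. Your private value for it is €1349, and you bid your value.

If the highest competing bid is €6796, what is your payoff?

Your bid €1349 is below the highest competing bid €6796, so you lose. Payoff €0.

€0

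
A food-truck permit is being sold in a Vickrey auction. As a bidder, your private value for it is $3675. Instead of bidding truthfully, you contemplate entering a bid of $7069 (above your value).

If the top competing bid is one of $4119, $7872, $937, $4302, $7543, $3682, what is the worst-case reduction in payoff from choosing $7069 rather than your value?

$4119: truthful gives $0, deviation gives −$444 → loss $444.
$7872: same outcome either way → loss $0.
$937: same outcome either way → loss $0.
$4302: truthful gives $0, deviation gives −$627 → loss $627.
$7543: same outcome either way → loss $0.
$3682: truthful gives $0, deviation gives −$7 → loss $7.
Maximum loss: $627.

$627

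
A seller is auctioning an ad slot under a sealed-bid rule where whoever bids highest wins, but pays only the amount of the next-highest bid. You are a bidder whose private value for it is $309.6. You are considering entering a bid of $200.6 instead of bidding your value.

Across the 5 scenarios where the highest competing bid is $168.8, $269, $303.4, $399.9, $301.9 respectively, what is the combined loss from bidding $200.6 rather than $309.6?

The deviation costs you only when the competing bid falls strictly between $200.6 and $309.6; elsewhere both bids give the same outcome.
$168.8: outcomes coincide → loss $0.
$269: truthful payoff $40.6, deviation payoff $0 → loss $40.6.
$303.4: truthful payoff $6.2, deviation payoff $0 → loss $6.2.
$399.9: outcomes coincide → loss $0.
$301.9: truthful payoff $7.7, deviation payoff $0 → loss $7.7.
Total loss = $40.6 + $6.2 + $7.7 = $54.5.
Truthful bidding weakly dominates here: raising your bid can only win items priced above your value, and lowering it can only forfeit items priced below.

$54.5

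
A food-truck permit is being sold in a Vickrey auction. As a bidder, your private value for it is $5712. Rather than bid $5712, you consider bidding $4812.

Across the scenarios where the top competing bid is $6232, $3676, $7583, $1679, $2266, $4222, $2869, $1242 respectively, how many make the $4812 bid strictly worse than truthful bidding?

0

The deviation hurts exactly when the highest competing bid lies strictly between $4812 and $5712 — underbidding then forfeits a profitable win.
$6232: above both → same outcome either way.
$3676: below both → same outcome either way.
$7583: above both → same outcome either way.
$1679: below both → same outcome either way.
$2266: below both → same outcome either way.
$4222: below both → same outcome either way.
$2869: below both → same outcome either way.
$1242: below both → same outcome either way.
Count: 0.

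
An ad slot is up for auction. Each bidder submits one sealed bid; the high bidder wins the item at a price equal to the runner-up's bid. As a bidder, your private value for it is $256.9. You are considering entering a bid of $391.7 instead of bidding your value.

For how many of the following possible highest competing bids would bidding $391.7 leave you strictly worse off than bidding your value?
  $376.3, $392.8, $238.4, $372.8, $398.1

The deviation hurts exactly when the highest competing bid lies strictly between $256.9 and $391.7 — overbidding then wins at a price above your value.
$376.3: inside the interval → strictly worse (loss $119.4).
$392.8: above both → same outcome either way.
$238.4: below both → same outcome either way.
$372.8: inside the interval → strictly worse (loss $115.9).
$398.1: above both → same outcome either way.
Count: 2.

2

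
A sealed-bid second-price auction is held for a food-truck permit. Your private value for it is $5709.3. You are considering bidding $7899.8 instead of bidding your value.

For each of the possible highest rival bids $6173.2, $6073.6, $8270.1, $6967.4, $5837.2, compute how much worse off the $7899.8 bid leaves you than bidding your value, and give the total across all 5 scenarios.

$2214.2

The deviation costs you only when the competing bid falls strictly between $5709.3 and $7899.8; elsewhere both bids give the same outcome.
$6173.2: truthful payoff $0, deviation payoff −$463.9 → loss $463.9.
$6073.6: truthful payoff $0, deviation payoff −$364.3 → loss $364.3.
$8270.1: outcomes coincide → loss $0.
$6967.4: truthful payoff $0, deviation payoff −$1258.1 → loss $1258.1.
$5837.2: truthful payoff $0, deviation payoff −$127.9 → loss $127.9.
Total loss = $463.9 + $364.3 + $1258.1 + $127.9 = $2214.2.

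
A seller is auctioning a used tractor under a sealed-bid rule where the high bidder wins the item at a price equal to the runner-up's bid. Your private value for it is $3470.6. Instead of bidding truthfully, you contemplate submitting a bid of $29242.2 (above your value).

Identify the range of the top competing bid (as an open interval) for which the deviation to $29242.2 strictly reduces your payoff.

($3470.6, $29242.2)

If the competing bid is below $3470.6, both bids win at the same price — no difference.
If it is above $29242.2, both bids lose — no difference.
If it lies strictly between $3470.6 and $29242.2, bidding your value loses (payoff 0) while bidding $29242.2 wins at a price above your value (payoff negative).
So the deviation strictly hurts on the open interval ($3470.6, $29242.2).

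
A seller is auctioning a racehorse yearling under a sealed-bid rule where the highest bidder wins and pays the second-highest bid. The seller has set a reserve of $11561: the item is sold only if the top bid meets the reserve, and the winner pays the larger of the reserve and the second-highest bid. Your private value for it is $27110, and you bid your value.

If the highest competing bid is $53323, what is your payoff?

Your bid $27110 is below the highest competing bid $53323, so you lose. Payoff $0.

$0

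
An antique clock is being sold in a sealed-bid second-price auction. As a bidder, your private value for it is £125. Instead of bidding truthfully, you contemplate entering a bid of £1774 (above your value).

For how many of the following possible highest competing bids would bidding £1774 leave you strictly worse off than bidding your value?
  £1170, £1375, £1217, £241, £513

The deviation hurts exactly when the highest competing bid lies strictly between £125 and £1774 — overbidding then wins at a price above your value.
£1170: inside the interval → strictly worse (loss £1045).
£1375: inside the interval → strictly worse (loss £1250).
£1217: inside the interval → strictly worse (loss £1092).
£241: inside the interval → strictly worse (loss £116).
£513: inside the interval → strictly worse (loss £388).
Count: 5.

5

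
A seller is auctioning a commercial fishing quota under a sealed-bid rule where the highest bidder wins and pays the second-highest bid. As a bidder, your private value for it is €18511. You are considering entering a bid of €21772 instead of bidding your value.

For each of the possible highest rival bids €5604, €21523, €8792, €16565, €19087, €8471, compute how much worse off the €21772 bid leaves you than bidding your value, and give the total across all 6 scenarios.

€3588

The deviation costs you only when the competing bid falls strictly between €18511 and €21772; elsewhere both bids give the same outcome.
€5604: outcomes coincide → loss €0.
€21523: truthful payoff €0, deviation payoff −€3012 → loss €3012.
€8792: outcomes coincide → loss €0.
€16565: outcomes coincide → loss €0.
€19087: truthful payoff €0, deviation payoff −€576 → loss €576.
€8471: outcomes coincide → loss €0.
Total loss = €3012 + €576 = €3588.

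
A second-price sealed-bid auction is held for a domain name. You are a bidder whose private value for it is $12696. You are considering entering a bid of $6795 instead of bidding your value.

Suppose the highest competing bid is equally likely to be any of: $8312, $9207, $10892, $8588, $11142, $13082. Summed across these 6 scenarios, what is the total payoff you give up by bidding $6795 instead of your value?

The deviation costs you only when the competing bid falls strictly between $6795 and $12696; elsewhere both bids give the same outcome.
$8312: truthful payoff $4384, deviation payoff $0 → loss $4384.
$9207: truthful payoff $3489, deviation payoff $0 → loss $3489.
$10892: truthful payoff $1804, deviation payoff $0 → loss $1804.
$8588: truthful payoff $4108, deviation payoff $0 → loss $4108.
$11142: truthful payoff $1554, deviation payoff $0 → loss $1554.
$13082: outcomes coincide → loss $0.
Total loss = $4384 + $3489 + $1804 + $4108 + $1554 = $15339.
Because the price is fixed by the runner-up's bid, deviating from your value can only change a good outcome into a bad one — never the reverse.

$15339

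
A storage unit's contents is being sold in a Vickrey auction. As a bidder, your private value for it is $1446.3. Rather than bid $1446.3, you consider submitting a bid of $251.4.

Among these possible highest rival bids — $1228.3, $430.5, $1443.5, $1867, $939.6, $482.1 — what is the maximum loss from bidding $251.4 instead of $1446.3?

$1015.8

$1228.3: truthful gives $218, deviation gives $0 → loss $218.
$430.5: truthful gives $1015.8, deviation gives $0 → loss $1015.8.
$1443.5: truthful gives $2.8, deviation gives $0 → loss $2.8.
$1867: same outcome either way → loss $0.
$939.6: truthful gives $506.7, deviation gives $0 → loss $506.7.
$482.1: truthful gives $964.2, deviation gives $0 → loss $964.2.
Maximum loss: $1015.8.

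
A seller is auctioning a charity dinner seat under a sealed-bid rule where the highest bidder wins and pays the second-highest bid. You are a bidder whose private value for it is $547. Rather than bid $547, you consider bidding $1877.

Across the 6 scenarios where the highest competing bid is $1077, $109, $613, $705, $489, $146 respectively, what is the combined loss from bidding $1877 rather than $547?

The deviation costs you only when the competing bid falls strictly between $547 and $1877; elsewhere both bids give the same outcome.
$1077: truthful payoff $0, deviation payoff −$530 → loss $530.
$109: outcomes coincide → loss $0.
$613: truthful payoff $0, deviation payoff −$66 → loss $66.
$705: truthful payoff $0, deviation payoff −$158 → loss $158.
$489: outcomes coincide → loss $0.
$146: outcomes coincide → loss $0.
Total loss = $530 + $66 + $158 = $754.
In a second-price auction your bid sets only whether you win, not what you pay, so bidding your true value is weakly dominant.

$754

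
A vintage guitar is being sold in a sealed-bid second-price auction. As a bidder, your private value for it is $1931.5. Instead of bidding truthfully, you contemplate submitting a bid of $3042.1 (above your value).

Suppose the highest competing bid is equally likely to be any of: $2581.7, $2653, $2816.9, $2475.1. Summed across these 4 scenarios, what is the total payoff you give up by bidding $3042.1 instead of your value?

The deviation costs you only when the competing bid falls strictly between $1931.5 and $3042.1; elsewhere both bids give the same outcome.
$2581.7: truthful payoff $0, deviation payoff −$650.2 → loss $650.2.
$2653: truthful payoff $0, deviation payoff −$721.5 → loss $721.5.
$2816.9: truthful payoff $0, deviation payoff −$885.4 → loss $885.4.
$2475.1: truthful payoff $0, deviation payoff −$543.6 → loss $543.6.
Total loss = $650.2 + $721.5 + $885.4 + $543.6 = $2800.7.

$2800.7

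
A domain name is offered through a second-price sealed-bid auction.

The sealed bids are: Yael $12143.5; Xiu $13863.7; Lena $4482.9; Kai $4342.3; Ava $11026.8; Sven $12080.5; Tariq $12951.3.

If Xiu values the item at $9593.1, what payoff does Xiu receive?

−$3358.2

Highest bid: Xiu at $13863.7, so Xiu wins.
Second-highest bid: Tariq at $12951.3 — that is the price the winner pays.
Xiu's payoff = value − price = $9593.1 − $12951.3 = −$3358.2.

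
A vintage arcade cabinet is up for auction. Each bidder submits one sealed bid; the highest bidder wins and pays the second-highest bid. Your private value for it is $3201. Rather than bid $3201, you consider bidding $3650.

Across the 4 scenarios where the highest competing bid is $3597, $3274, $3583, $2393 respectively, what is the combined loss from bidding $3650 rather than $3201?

The deviation costs you only when the competing bid falls strictly between $3201 and $3650; elsewhere both bids give the same outcome.
$3597: truthful payoff $0, deviation payoff −$396 → loss $396.
$3274: truthful payoff $0, deviation payoff −$73 → loss $73.
$3583: truthful payoff $0, deviation payoff −$382 → loss $382.
$2393: outcomes coincide → loss $0.
Total loss = $396 + $73 + $382 = $851.
In a second-price auction your bid sets only whether you win, not what you pay, so bidding your true value is weakly dominant.

$851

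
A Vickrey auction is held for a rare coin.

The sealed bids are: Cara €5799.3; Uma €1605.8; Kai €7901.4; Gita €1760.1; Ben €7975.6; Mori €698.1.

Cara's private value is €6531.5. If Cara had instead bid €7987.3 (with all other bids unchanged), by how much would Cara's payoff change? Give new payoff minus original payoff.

The highest bid among the other bidders is €7975.6; Cara's bid doesn't change that.
Original bid €5799.3: Cara is not highest (top rival bid is €7975.6); payoff €0.
Alternative bid €7987.3: Cara is highest, pays the top rival bid €7975.6; payoff €6531.5 − €7975.6 = −€1444.1.
Change in payoff = −€1444.1 − (€0) = −€1444.1.

−€1444.1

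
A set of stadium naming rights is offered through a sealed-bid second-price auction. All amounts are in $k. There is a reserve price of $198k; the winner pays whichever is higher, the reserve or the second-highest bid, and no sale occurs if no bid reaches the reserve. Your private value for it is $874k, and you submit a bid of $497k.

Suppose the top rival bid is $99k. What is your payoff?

Your bid $497k is the highest and exceeds the reserve.
Price = max(second-highest bid, reserve) = max($99k, $198k) = $198k.
Payoff = $874k − $198k = $676k.

$676k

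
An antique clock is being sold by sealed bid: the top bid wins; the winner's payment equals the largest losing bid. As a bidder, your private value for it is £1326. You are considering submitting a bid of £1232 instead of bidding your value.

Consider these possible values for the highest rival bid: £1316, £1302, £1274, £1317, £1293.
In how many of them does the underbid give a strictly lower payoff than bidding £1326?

5

The deviation hurts exactly when the highest competing bid lies strictly between £1232 and £1326 — underbidding then forfeits a profitable win.
£1316: inside the interval → strictly worse (loss £10).
£1302: inside the interval → strictly worse (loss £24).
£1274: inside the interval → strictly worse (loss £52).
£1317: inside the interval → strictly worse (loss £9).
£1293: inside the interval → strictly worse (loss £33).
Count: 5.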